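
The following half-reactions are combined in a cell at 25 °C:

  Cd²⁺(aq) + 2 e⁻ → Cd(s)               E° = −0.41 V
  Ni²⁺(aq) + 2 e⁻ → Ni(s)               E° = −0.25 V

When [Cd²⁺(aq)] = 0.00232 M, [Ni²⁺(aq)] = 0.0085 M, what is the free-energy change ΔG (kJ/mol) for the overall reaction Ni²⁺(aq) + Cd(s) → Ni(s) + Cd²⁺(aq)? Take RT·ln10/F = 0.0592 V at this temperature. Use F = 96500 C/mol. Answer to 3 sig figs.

E°cell = −0.25 − (−0.41) = +0.16 V; the balanced reaction transfers n = 2 electrons.
Here Q = [Cd²⁺(aq)] / [Ni²⁺(aq)] = 0.273 (log Q = −0.564), giving E = +0.16 − (0.0592/2)·(−0.564) = +0.1767 V.
ΔG = −nFE = −(2)(96500)(+0.1767) J/mol = −34.1 kJ/mol.

−34.1 kJ/mol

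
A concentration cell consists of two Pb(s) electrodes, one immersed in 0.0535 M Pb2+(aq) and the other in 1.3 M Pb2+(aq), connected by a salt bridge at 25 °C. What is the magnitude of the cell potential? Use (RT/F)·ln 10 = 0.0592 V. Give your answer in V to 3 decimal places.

For a concentration cell E°cell = 0, since both electrodes use the same couple.
The compartment with the higher Pb2+(aq) concentration (1.3 M) acts as the cathode; ions are reduced there and produced at the dilute (0.0535 M) anode.
With n = 2, Ecell = −(0.0592/2)·log([dilute]/[conc]) = −(0.0592/2)·log(0.0535/1.3) = +0.041 V.

0.041 V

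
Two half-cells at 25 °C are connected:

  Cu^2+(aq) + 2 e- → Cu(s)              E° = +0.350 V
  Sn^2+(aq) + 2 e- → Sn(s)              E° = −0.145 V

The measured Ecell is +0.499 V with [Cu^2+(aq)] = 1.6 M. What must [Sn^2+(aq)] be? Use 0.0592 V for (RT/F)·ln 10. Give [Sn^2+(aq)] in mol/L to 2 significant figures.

Cu²⁺/Cu is the cathode (higher E°); E°cell = +0.350 − (−0.145) = +0.495 V with n = 2.
Since E = E° − (0.0592/n)·log Q, log Q = n(E° − E)/0.0592 = −0.135.
For Cu^2+(aq) + Sn(s) → Cu(s) + Sn^2+(aq), the reaction quotient is Q = [Sn^2+(aq)] / [Cu^2+(aq)].
Isolating [Sn^2+(aq)] in Q = 10^{−0.135} yields log [Sn^2+(aq)] = 0.069, i.e. 1.2 M.

1.2 M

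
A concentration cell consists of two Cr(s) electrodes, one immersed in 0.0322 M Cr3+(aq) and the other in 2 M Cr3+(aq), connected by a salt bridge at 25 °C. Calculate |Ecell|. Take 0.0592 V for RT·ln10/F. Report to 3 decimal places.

For a concentration cell E°cell = 0, since both electrodes use the same couple.
The compartment with the higher Cr3+(aq) concentration (2 M) acts as the cathode; ions are reduced there and produced at the dilute (0.0322 M) anode.
With n = 3, Ecell = −(0.0592/3)·log([dilute]/[conc]) = −(0.0592/3)·log(0.0322/2) = +0.035 V.

0.035 V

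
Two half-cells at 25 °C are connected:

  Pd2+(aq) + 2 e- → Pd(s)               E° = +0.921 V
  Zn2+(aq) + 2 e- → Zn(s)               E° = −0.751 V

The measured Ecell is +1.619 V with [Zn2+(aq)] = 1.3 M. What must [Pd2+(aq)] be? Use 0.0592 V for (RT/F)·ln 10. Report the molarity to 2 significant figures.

0.021 M

With Pd²⁺/Pd at the cathode and Zn²⁺/Zn at the anode, E°cell = +0.921 − (−0.751) = +1.672 V (n = 2).
Since E = E° − (0.0592/n)·log Q, log Q = n(E° − E)/0.0592 = 1.791.
The balanced reaction is Pd2+(aq) + Zn(s) → Pd(s) + Zn2+(aq), so Q = [Zn2+(aq)] / [Pd2+(aq)].
Isolating [Pd2+(aq)] in Q = 10^{1.791} yields log [Pd2+(aq)] = −1.677, i.e. 0.021 M.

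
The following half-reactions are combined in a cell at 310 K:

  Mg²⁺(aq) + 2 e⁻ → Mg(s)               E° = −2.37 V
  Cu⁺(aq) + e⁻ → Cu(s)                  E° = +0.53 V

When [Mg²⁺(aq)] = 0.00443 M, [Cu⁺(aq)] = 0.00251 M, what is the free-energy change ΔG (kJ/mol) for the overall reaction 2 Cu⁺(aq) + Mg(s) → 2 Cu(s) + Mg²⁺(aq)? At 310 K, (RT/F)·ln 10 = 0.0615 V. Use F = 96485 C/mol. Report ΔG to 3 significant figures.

−543 kJ/mol

With Cu⁺/Cu reduced at the cathode, E°cell = +0.53 − (−2.37) = +2.90 V and n = 2.
Here Q = [Mg²⁺(aq)] / [Cu⁺(aq)]^2 = 703 (log Q = 2.847), giving E = +2.90 − (0.0615/2)·(2.847) = +2.8125 V.
Finally ΔG = −nFE = −(2)(96485 C/mol)(+2.8125 V) = −543 kJ/mol.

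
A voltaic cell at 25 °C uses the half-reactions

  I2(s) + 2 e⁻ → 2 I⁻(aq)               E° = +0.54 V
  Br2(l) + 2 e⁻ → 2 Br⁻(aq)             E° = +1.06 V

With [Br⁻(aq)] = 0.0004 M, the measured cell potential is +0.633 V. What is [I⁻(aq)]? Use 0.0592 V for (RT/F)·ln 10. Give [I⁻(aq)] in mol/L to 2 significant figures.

0.032 M

With Br₂/Br⁻ at the cathode and I₂/I⁻ at the anode, E°cell = +1.06 − (+0.54) = +0.52 V (n = 2).
Rearranging E = E° − (0.0592/n)·log Q gives log Q = 2(+0.52 − (+0.633))/0.0592 = −3.818.
For Br2(l) + 2 I⁻(aq) → 2 Br⁻(aq) + I2(s), the reaction quotient is Q = [Br⁻(aq)]^2 / [I⁻(aq)]^2.
Isolating [I⁻(aq)] in Q = 10^{−3.818} yields log [I⁻(aq)] = −1.489, i.e. 0.032 M.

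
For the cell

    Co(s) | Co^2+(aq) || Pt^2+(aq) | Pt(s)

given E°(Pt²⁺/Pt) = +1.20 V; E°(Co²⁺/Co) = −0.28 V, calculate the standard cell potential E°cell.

+1.48 V

By convention the left-hand electrode in cell notation is the anode (oxidation) and the right-hand electrode is the cathode (reduction).
E°cell = E°(right) − E°(left) = +1.20 − (−0.28) = +1.48 V.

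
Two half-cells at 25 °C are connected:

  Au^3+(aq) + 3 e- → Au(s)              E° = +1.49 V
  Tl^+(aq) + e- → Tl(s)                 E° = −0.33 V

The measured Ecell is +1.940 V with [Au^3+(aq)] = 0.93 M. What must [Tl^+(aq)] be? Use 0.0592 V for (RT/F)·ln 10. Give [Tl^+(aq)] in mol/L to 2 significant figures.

0.0092 M

The Au³⁺/Au couple has the larger reduction potential, so it is the cathode: E°cell = +1.49 − (−0.33) = +1.82 V and n = 3.
Since E = E° − (0.0592/n)·log Q, log Q = n(E° − E)/0.0592 = −6.081.
The balanced reaction is Au^3+(aq) + 3 Tl(s) → Au(s) + 3 Tl^+(aq), so Q = [Tl^+(aq)]^3 / [Au^3+(aq)].
Solving for the unknown gives log [Tl^+(aq)] = −2.038, so [Tl^+(aq)] ≈ 0.0092 M.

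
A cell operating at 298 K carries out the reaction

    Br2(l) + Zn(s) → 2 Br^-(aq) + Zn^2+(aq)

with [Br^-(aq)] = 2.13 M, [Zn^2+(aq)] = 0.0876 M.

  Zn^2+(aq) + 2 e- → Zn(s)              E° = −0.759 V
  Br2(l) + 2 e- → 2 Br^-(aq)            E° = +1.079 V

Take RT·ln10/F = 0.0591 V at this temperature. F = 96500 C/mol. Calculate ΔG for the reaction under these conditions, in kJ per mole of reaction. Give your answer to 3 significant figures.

−357 kJ/mol

The standard cell potential is +1.079 − (−0.759) = +1.838 V, with n = 2 electrons in the balanced equation.
Q = [Br^-(aq)]^2·[Zn^2+(aq)] = 0.397, so log Q = −0.401 and E = +1.838 − (0.0591/2)(−0.401) = +1.8498 V.
Finally ΔG = −nFE = −(2)(96500 C/mol)(+1.8498 V) = −357 kJ/mol.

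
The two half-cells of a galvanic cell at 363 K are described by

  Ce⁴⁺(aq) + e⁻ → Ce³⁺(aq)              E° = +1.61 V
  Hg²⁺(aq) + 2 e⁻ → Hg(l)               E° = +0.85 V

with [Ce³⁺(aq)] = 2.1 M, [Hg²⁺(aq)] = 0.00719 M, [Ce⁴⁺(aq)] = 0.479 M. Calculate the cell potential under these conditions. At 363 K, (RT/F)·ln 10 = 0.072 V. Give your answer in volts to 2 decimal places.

+0.79 V

Since E°(Ce⁴⁺/Ce³⁺) > E°(Hg²⁺/Hg), Ce⁴⁺/Ce³⁺ serves as the cathode.
E°cell = +1.61 − (+0.85) = +0.76 V, with n = 2 electrons transferred.
For the overall reaction 2 Ce⁴⁺(aq) + Hg(l) → 2 Ce³⁺(aq) + Hg²⁺(aq), Q = ([Ce³⁺(aq)]^2·[Hg²⁺(aq)]) / [Ce⁴⁺(aq)]^2 = 0.138, giving log Q = −0.860.
Applying E = E° − (RT ln10/nF)·log Q gives +0.76 − (0.072/2)(−0.860) = +0.79 V.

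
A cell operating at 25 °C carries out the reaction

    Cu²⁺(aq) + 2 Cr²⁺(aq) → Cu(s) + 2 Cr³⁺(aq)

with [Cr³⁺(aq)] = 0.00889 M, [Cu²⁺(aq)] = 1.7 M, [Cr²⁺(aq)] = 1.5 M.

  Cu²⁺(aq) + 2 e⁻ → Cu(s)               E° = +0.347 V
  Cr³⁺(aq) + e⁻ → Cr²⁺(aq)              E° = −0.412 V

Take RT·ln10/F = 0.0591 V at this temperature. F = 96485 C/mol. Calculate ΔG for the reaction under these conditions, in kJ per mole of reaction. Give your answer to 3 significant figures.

The standard cell potential is +0.347 − (−0.412) = +0.759 V, with n = 2 electrons in the balanced equation.
The reaction quotient is [Cr³⁺(aq)]^2 / ([Cu²⁺(aq)]·[Cr²⁺(aq)]^2) = 2.07×10^−5; by Nernst, E = +0.759 − (0.0591/2)(−4.685) = +0.8974 V.
Finally ΔG = −nFE = −(2)(96485 C/mol)(+0.8974 V) = −173 kJ/mol.

−173 kJ/mol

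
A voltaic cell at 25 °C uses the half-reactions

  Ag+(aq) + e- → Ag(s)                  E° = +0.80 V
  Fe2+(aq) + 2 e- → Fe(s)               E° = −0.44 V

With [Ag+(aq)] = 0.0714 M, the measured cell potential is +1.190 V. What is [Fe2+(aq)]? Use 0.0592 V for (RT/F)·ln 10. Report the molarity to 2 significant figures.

0.25 M

With Ag⁺/Ag at the cathode and Fe²⁺/Fe at the anode, E°cell = +0.80 − (−0.44) = +1.24 V (n = 2).
From the Nernst equation, log Q = n(E° − E)/0.0592 = 2·(+1.24 − (+1.190))/0.0592 = 1.689.
For 2 Ag+(aq) + Fe(s) → 2 Ag(s) + Fe2+(aq), the reaction quotient is Q = [Fe2+(aq)] / [Ag+(aq)]^2.
Solving for the unknown gives log [Fe2+(aq)] = −0.604, so [Fe2+(aq)] ≈ 0.25 M.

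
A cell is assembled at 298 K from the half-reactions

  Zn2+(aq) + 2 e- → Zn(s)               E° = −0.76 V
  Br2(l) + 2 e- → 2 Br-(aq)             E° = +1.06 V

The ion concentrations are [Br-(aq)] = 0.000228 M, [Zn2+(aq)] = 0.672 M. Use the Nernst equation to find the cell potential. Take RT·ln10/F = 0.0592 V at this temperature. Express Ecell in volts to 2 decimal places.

Since E°(Br₂/Br⁻) > E°(Zn²⁺/Zn), Br₂/Br⁻ serves as the cathode.
The standard potential is +1.06 − (−0.76) = +1.82 V and the balanced reaction transfers n = 2 electrons.
The balanced reaction is Br2(l) + Zn(s) → 2 Br-(aq) + Zn2+(aq), so Q = [Br-(aq)]^2·[Zn2+(aq)] = 3.49×10^−8 and log Q = −7.457.
E = E° − (0.0592/n)·log Q = +1.82 − (0.0592/2)(−7.457) = +2.04 V.

+2.04 V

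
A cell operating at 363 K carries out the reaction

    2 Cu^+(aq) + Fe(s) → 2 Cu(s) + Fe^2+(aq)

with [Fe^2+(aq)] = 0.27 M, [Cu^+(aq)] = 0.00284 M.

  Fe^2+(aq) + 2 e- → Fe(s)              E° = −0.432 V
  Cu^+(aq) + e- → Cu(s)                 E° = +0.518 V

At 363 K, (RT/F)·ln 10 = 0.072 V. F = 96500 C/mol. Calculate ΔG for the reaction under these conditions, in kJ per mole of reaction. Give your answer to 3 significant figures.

−152 kJ/mol

With Cu⁺/Cu reduced at the cathode, E°cell = +0.518 − (−0.432) = +0.950 V and n = 2.
Q = [Fe^2+(aq)] / [Cu^+(aq)]^2 = 3.35×10^4, so log Q = 4.525 and E = +0.950 − (0.072/2)(4.525) = +0.7871 V.
ΔG = −nFE = −(2)(96500)(+0.7871) J/mol = −152 kJ/mol.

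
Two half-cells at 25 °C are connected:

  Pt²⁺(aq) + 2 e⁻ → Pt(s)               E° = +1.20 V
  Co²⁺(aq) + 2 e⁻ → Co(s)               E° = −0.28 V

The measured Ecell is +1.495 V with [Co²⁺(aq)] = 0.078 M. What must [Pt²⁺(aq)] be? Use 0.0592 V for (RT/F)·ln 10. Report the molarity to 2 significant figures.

0.25 M

Pt²⁺/Pt is the cathode (higher E°); E°cell = +1.20 − (−0.28) = +1.48 V with n = 2.
Since E = E° − (0.0592/n)·log Q, log Q = n(E° − E)/0.0592 = −0.507.
Balancing electrons gives Pt²⁺(aq) + Co(s) → Pt(s) + Co²⁺(aq); thus Q = [Co²⁺(aq)] / [Pt²⁺(aq)].
Solving for the unknown gives log [Pt²⁺(aq)] = −0.601, so [Pt²⁺(aq)] ≈ 0.25 M.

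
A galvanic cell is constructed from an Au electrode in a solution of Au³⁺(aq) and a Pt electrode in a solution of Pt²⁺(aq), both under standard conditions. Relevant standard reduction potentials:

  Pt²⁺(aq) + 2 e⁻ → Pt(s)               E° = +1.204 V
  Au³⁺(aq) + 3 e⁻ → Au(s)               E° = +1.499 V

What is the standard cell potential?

+0.295 V

Of the two couples in this cell, the one with the more positive reduction potential is reduced at the cathode: here that is Au³⁺/Au (+1.499 V); Pt²⁺/Pt (+1.204 V) is the anode.
E°cell = E°(cathode) − E°(anode) = +1.499 − (+1.204) = +0.295 V.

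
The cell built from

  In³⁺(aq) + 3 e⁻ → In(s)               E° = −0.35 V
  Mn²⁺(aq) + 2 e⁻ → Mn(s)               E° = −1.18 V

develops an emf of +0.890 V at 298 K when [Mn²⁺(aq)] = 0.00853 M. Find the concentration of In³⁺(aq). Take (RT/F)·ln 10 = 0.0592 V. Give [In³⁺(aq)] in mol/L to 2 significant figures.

In³⁺/In is the cathode (higher E°); E°cell = −0.35 − (−1.18) = +0.83 V with n = 6.
Rearranging E = E° − (0.0592/n)·log Q gives log Q = 6(+0.83 − (+0.890))/0.0592 = −6.081.
For 2 In³⁺(aq) + 3 Mn(s) → 2 In(s) + 3 Mn²⁺(aq), the reaction quotient is Q = [Mn²⁺(aq)]^3 / [In³⁺(aq)]^2.
Solving for the unknown gives log [In³⁺(aq)] = −0.063, so [In³⁺(aq)] ≈ 0.86 M.

0.86 M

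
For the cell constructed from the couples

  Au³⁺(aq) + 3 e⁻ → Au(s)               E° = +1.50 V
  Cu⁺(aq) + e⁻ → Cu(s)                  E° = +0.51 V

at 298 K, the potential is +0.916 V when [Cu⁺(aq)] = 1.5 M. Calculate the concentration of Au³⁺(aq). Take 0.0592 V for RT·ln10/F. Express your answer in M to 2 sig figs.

0.00060 M

The Au³⁺/Au couple has the larger reduction potential, so it is the cathode: E°cell = +1.50 − (+0.51) = +0.99 V and n = 3.
Rearranging E = E° − (0.0592/n)·log Q gives log Q = 3(+0.99 − (+0.916))/0.0592 = 3.750.
For Au³⁺(aq) + 3 Cu(s) → Au(s) + 3 Cu⁺(aq), the reaction quotient is Q = [Cu⁺(aq)]^3 / [Au³⁺(aq)].
Isolating [Au³⁺(aq)] in Q = 10^{3.750} yields log [Au³⁺(aq)] = −3.222, i.e. 0.00060 M.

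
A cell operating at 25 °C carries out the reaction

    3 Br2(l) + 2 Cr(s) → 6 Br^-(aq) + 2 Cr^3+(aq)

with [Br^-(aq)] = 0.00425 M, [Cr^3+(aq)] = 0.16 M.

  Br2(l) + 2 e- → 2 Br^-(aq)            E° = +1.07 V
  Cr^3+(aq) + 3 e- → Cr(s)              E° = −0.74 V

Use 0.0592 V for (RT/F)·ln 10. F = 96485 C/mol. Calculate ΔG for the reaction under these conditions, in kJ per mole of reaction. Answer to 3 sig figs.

With Br₂/Br⁻ reduced at the cathode, E°cell = +1.07 − (−0.74) = +1.81 V and n = 6.
Q = [Br^-(aq)]^6·[Cr^3+(aq)]^2 = 1.51×10^−16, so log Q = −15.821 and E = +1.81 − (0.0592/6)(−15.821) = +1.9661 V.
ΔG = −nFE = −(6)(96485)(+1.9661) J/mol = −1140 kJ/mol.

−1140 kJ/mol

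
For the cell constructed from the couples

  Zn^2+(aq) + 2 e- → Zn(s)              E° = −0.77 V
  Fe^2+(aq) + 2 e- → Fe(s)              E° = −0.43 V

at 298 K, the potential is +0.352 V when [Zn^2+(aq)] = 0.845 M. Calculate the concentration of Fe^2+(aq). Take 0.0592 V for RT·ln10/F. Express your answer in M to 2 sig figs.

2.1 M

The Fe²⁺/Fe couple has the larger reduction potential, so it is the cathode: E°cell = −0.43 − (−0.77) = +0.34 V and n = 2.
From the Nernst equation, log Q = n(E° − E)/0.0592 = 2·(+0.34 − (+0.352))/0.0592 = −0.405.
For Fe^2+(aq) + Zn(s) → Fe(s) + Zn^2+(aq), the reaction quotient is Q = [Zn^2+(aq)] / [Fe^2+(aq)].
Substituting the known concentrations and solving, log [Fe^2+(aq)] = 0.332 and [Fe^2+(aq)] = 2.1 M.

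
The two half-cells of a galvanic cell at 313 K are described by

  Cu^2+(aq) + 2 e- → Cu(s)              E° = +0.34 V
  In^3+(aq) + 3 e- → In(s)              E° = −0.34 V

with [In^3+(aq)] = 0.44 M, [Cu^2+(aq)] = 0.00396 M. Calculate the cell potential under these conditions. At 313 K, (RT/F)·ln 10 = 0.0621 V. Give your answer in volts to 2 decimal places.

+0.61 V

The Cu²⁺/Cu couple has the more positive E°, so it is the cathode; In³⁺/In is the anode.
The standard potential is +0.34 − (−0.34) = +0.68 V and the balanced reaction transfers n = 6 electrons.
Balancing gives 3 Cu^2+(aq) + 2 In(s) → 3 Cu(s) + 2 In^3+(aq); hence Q = [In^3+(aq)]^2 / [Cu^2+(aq)]^3 = 3.12×10^6 (log Q = 6.494).
E = E° − (0.0621/n)·log Q = +0.68 − (0.0621/6)(6.494) = +0.61 V.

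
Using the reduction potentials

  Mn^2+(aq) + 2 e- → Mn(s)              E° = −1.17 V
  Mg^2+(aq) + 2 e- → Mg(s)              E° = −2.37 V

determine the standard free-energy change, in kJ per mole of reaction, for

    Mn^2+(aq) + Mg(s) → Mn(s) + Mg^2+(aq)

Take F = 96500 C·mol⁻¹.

In the reaction as written Mn^2+(aq) is reduced, so the Mn²⁺/Mn couple is the cathode and Mg²⁺/Mg is the anode.
E°cell = −1.17 − (−2.37) = +1.20 V; balancing electrons gives n = 2.
ΔG° = −nFE°cell = −(2)(96500)(+1.20) J/mol = −232 kJ/mol.

−232 kJ/mol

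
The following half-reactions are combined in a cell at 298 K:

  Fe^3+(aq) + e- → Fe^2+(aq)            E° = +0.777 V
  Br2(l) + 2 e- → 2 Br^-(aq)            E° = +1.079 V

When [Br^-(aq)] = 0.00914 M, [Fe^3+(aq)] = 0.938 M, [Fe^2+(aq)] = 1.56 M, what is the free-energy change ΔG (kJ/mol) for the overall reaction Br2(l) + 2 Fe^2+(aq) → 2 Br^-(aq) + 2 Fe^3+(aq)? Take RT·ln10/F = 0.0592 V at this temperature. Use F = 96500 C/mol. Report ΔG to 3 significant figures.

The standard cell potential is +1.079 − (+0.777) = +0.302 V, with n = 2 electrons in the balanced equation.
Here Q = ([Br^-(aq)]^2·[Fe^3+(aq)]^2) / [Fe^2+(aq)]^2 = 3.02×10^−5 (log Q = −4.520), giving E = +0.302 − (0.0592/2)·(−4.520) = +0.4358 V.
Then ΔG = −nFE = −2 × 96500 × +0.4358 J/mol = −84.1 kJ/mol.

−84.1 kJ/mol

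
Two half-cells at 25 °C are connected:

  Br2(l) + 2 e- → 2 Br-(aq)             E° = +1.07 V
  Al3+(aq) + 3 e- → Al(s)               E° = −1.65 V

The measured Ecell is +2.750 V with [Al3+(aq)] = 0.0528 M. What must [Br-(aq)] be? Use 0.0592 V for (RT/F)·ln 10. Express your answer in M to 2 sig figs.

Br₂/Br⁻ is the cathode (higher E°); E°cell = +1.07 − (−1.65) = +2.72 V with n = 6.
Since E = E° − (0.0592/n)·log Q, log Q = n(E° − E)/0.0592 = −3.041.
The balanced reaction is 3 Br2(l) + 2 Al(s) → 6 Br-(aq) + 2 Al3+(aq), so Q = [Br-(aq)]^6·[Al3+(aq)]^2.
Isolating [Br-(aq)] in Q = 10^{−3.041} yields log [Br-(aq)] = −0.081, i.e. 0.83 M.

0.83 M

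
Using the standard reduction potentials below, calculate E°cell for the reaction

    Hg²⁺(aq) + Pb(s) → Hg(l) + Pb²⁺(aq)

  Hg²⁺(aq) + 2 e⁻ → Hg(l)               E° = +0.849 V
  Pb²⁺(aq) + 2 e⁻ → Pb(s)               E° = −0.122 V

Hg²⁺(aq) gains electrons, so the Hg²⁺/Hg couple is the cathode; the Pb²⁺/Pb couple is the anode.
E°cell = E°(cathode) − E°(anode) = +0.849 − (−0.122) = +0.971 V.

+0.971 V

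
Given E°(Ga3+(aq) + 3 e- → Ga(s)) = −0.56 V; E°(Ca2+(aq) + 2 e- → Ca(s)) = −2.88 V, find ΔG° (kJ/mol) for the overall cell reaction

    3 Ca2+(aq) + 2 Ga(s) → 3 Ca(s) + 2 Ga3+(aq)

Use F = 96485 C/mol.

In the reaction as written Ca2+(aq) is reduced, so the Ca²⁺/Ca couple is the cathode and Ga³⁺/Ga is the anode.
E°cell = −2.88 − (−0.56) = −2.32 V; balancing electrons gives n = 6.
ΔG° = −nFE°cell = −(6)(96485)(−2.32) J/mol = +1343 kJ/mol.

+1343 kJ/mol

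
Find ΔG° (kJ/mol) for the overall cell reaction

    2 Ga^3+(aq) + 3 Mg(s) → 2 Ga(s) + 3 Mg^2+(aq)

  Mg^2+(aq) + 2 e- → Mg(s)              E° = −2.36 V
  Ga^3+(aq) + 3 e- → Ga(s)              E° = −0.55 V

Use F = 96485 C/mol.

−1048 kJ/mol

In the reaction as written Ga^3+(aq) is reduced, so the Ga³⁺/Ga couple is the cathode and Mg²⁺/Mg is the anode.
E°cell = −0.55 − (−2.36) = +1.81 V; balancing electrons gives n = 6.
ΔG° = −nFE°cell = −(6)(96485)(+1.81) J/mol = −1048 kJ/mol.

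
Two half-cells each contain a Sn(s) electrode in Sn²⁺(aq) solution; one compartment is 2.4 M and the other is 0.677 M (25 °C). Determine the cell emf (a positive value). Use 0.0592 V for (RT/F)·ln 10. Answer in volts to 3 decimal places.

0.016 V

For a concentration cell E°cell = 0, since both electrodes use the same couple.
The compartment with the higher Sn²⁺(aq) concentration (2.4 M) acts as the cathode; ions are reduced there and produced at the dilute (0.677 M) anode.
With n = 2, Ecell = −(0.0592/2)·log([dilute]/[conc]) = −(0.0592/2)·log(0.677/2.4) = +0.016 V.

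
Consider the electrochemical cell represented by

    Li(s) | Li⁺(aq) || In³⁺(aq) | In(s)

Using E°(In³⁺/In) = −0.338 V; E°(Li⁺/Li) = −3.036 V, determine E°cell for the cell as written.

By convention the left-hand electrode in cell notation is the anode (oxidation) and the right-hand electrode is the cathode (reduction).
E°cell = E°(right) − E°(left) = −0.338 − (−3.036) = +2.698 V.

+2.698 V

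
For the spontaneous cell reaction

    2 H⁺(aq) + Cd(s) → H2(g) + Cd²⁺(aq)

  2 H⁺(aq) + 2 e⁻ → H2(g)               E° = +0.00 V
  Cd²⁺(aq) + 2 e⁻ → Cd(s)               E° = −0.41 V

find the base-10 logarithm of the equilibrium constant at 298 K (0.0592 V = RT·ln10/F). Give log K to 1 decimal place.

The 2H⁺/H₂ couple is reduced (cathode); E°cell = +0.00 − (−0.41) = +0.41 V with n = 2.
At equilibrium E = 0, so log K = nE°cell / 0.0592 = (2)(+0.41) / 0.0592 = 13.9.

log K = 13.9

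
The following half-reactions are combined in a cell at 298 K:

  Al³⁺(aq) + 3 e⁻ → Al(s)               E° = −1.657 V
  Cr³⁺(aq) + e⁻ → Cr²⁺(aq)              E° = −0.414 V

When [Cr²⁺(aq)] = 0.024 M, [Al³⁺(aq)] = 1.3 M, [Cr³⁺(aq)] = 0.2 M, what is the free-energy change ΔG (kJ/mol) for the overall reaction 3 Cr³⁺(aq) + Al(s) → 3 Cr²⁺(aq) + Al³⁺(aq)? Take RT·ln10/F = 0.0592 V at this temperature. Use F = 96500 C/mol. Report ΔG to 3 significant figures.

With Cr³⁺/Cr²⁺ reduced at the cathode, E°cell = −0.414 − (−1.657) = +1.243 V and n = 3.
Q = ([Cr²⁺(aq)]^3·[Al³⁺(aq)]) / [Cr³⁺(aq)]^3 = 0.00225, so log Q = −2.649 and E = +1.243 − (0.0592/3)(−2.649) = +1.2953 V.
Then ΔG = −nFE = −3 × 96500 × +1.2953 J/mol = −375 kJ/mol.

−375 kJ/mol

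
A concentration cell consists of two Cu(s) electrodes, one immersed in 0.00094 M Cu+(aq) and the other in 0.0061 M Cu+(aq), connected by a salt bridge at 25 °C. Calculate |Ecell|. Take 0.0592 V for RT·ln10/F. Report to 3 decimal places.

0.048 V

For a concentration cell E°cell = 0, since both electrodes use the same couple.
The compartment with the higher Cu+(aq) concentration (0.0061 M) acts as the cathode; ions are reduced there and produced at the dilute (0.00094 M) anode.
With n = 1, Ecell = −(0.0592/1)·log([dilute]/[conc]) = −(0.0592/1)·log(0.00094/0.0061) = +0.048 V.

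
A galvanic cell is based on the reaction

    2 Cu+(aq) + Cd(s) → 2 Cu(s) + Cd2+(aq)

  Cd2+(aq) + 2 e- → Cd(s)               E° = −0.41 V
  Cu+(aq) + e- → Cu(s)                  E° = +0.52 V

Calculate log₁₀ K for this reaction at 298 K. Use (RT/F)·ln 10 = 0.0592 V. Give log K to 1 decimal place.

log K = 31.4

The Cu⁺/Cu couple is reduced (cathode); E°cell = +0.52 − (−0.41) = +0.93 V with n = 2.
At equilibrium E = 0, so log K = nE°cell / 0.0592 = (2)(+0.93) / 0.0592 = 31.4.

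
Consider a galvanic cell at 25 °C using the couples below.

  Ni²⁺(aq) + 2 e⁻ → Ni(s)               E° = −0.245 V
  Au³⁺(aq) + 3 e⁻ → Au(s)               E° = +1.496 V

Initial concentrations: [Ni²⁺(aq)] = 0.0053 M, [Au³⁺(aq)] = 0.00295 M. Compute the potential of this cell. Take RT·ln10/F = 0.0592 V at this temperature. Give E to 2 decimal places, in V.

+1.76 V

The Au³⁺/Au couple has the more positive E°, so it is the cathode; Ni²⁺/Ni is the anode.
The standard potential is +1.496 − (−0.245) = +1.741 V and the balanced reaction transfers n = 6 electrons.
Balancing gives 2 Au³⁺(aq) + 3 Ni(s) → 2 Au(s) + 3 Ni²⁺(aq); hence Q = [Ni²⁺(aq)]^3 / [Au³⁺(aq)]^2 = 0.0171 (log Q = −1.767).
By the Nernst equation, E = +1.741 − (0.0592/6)·(−1.767) = +1.76 V.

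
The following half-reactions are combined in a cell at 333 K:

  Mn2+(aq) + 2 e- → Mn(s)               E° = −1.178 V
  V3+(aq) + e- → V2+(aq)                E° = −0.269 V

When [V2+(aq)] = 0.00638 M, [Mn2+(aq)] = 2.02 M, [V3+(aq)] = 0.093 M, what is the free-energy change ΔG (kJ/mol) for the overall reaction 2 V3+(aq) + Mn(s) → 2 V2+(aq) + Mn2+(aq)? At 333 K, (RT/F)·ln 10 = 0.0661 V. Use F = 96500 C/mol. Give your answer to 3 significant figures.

−188 kJ/mol

The standard cell potential is −0.269 − (−1.178) = +0.909 V, with n = 2 electrons in the balanced equation.
Here Q = ([V2+(aq)]^2·[Mn2+(aq)]) / [V3+(aq)]^2 = 0.00951 (log Q = −2.022), giving E = +0.909 − (0.0661/2)·(−2.022) = +0.9758 V.
Finally ΔG = −nFE = −(2)(96500 C/mol)(+0.9758 V) = −188 kJ/mol.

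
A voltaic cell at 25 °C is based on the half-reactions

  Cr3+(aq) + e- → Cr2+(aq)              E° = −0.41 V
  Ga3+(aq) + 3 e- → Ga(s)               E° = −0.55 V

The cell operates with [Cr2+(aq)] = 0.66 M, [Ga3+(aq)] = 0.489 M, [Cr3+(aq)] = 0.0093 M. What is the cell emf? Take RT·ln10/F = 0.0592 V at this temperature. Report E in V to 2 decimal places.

+0.04 V

The Cr³⁺/Cr²⁺ couple has the more positive E°, so it is the cathode; Ga³⁺/Ga is the anode.
E°cell = −0.41 − (−0.55) = +0.14 V, with n = 3 electrons transferred.
Balancing gives 3 Cr3+(aq) + Ga(s) → 3 Cr2+(aq) + Ga3+(aq); hence Q = ([Cr2+(aq)]^3·[Ga3+(aq)]) / [Cr3+(aq)]^3 = 1.75×10^5 (log Q = 5.242).
Applying E = E° − (RT ln10/nF)·log Q gives +0.14 − (0.0592/3)(5.242) = +0.04 V.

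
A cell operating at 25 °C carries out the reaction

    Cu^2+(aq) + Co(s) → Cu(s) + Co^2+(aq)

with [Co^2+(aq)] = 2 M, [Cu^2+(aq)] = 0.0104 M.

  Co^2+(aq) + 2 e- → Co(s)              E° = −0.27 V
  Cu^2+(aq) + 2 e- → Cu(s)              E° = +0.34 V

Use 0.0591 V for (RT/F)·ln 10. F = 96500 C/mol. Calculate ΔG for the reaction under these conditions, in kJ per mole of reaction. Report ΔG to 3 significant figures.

The standard cell potential is +0.34 − (−0.27) = +0.61 V, with n = 2 electrons in the balanced equation.
Q = [Co^2+(aq)] / [Cu^2+(aq)] = 192, so log Q = 2.284 and E = +0.61 − (0.0591/2)(2.284) = +0.5425 V.
Then ΔG = −nFE = −2 × 96500 × +0.5425 J/mol = −105 kJ/mol.

−105 kJ/mol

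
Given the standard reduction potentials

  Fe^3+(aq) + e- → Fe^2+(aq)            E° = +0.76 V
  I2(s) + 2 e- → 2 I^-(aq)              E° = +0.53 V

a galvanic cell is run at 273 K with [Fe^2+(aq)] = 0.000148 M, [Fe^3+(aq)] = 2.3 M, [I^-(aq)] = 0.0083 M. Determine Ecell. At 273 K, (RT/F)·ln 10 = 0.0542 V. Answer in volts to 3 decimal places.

+0.344 V

Since E°(Fe³⁺/Fe²⁺) > E°(I₂/I⁻), Fe³⁺/Fe²⁺ serves as the cathode.
E°cell = +0.76 − (+0.53) = +0.23 V, with n = 2 electrons transferred.
For the overall reaction 2 Fe^3+(aq) + 2 I^-(aq) → 2 Fe^2+(aq) + I2(s), Q = [Fe^2+(aq)]^2 / ([Fe^3+(aq)]^2·[I^-(aq)]^2) = 6.01×10^−5, giving log Q = −4.221.
Applying E = E° − (RT ln10/nF)·log Q gives +0.23 − (0.0542/2)(−4.221) = +0.344 V.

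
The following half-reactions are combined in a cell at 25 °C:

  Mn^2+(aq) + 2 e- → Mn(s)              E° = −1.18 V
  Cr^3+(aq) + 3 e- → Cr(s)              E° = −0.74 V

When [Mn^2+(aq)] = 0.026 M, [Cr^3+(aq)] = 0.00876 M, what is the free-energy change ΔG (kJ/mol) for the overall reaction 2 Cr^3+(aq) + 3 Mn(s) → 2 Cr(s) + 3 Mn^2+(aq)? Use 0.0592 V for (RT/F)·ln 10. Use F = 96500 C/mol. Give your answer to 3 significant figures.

−258 kJ/mol

E°cell = −0.74 − (−1.18) = +0.44 V; the balanced reaction transfers n = 6 electrons.
The reaction quotient is [Mn^2+(aq)]^3 / [Cr^3+(aq)]^2 = 0.229; by Nernst, E = +0.44 − (0.0592/6)(−0.640) = +0.4463 V.
Then ΔG = −nFE = −6 × 96500 × +0.4463 J/mol = −258 kJ/mol.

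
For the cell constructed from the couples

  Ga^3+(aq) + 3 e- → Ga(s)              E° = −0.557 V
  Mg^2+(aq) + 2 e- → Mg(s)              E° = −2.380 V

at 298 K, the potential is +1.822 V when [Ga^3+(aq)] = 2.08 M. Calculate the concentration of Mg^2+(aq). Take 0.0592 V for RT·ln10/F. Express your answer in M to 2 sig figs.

The Ga³⁺/Ga couple has the larger reduction potential, so it is the cathode: E°cell = −0.557 − (−2.380) = +1.823 V and n = 6.
Rearranging E = E° − (0.0592/n)·log Q gives log Q = 6(+1.823 − (+1.822))/0.0592 = 0.101.
The balanced reaction is 2 Ga^3+(aq) + 3 Mg(s) → 2 Ga(s) + 3 Mg^2+(aq), so Q = [Mg^2+(aq)]^3 / [Ga^3+(aq)]^2.
Isolating [Mg^2+(aq)] in Q = 10^{0.101} yields log [Mg^2+(aq)] = 0.246, i.e. 1.8 M.

1.8 M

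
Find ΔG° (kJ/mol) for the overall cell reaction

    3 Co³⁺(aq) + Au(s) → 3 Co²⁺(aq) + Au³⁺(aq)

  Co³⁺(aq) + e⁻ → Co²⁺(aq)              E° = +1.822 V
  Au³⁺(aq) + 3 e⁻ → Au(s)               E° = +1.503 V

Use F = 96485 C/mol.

In the reaction as written Co³⁺(aq) is reduced, so the Co³⁺/Co²⁺ couple is the cathode and Au³⁺/Au is the anode.
E°cell = +1.822 − (+1.503) = +0.319 V; balancing electrons gives n = 3.
ΔG° = −nFE°cell = −(3)(96485)(+0.319) J/mol = −92.3 kJ/mol.

−92.3 kJ/mol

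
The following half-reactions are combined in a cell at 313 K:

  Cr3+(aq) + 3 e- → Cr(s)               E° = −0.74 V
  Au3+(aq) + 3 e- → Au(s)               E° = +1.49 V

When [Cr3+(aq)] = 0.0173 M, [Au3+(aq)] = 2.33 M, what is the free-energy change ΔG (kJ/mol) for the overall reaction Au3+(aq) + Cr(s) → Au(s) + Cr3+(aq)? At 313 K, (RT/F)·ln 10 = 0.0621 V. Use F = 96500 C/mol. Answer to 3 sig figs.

−658 kJ/mol

The standard cell potential is +1.49 − (−0.74) = +2.23 V, with n = 3 electrons in the balanced equation.
Here Q = [Cr3+(aq)] / [Au3+(aq)] = 0.00742 (log Q = −2.129), giving E = +2.23 − (0.0621/3)·(−2.129) = +2.2741 V.
Finally ΔG = −nFE = −(3)(96500 C/mol)(+2.2741 V) = −658 kJ/mol.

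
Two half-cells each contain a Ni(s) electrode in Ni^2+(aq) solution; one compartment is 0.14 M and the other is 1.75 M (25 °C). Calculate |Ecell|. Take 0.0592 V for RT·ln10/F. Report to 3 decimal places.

0.032 V

For a concentration cell E°cell = 0, since both electrodes use the same couple.
The compartment with the higher Ni^2+(aq) concentration (1.75 M) acts as the cathode; ions are reduced there and produced at the dilute (0.14 M) anode.
With n = 2, Ecell = −(0.0592/2)·log([dilute]/[conc]) = −(0.0592/2)·log(0.14/1.75) = +0.032 V.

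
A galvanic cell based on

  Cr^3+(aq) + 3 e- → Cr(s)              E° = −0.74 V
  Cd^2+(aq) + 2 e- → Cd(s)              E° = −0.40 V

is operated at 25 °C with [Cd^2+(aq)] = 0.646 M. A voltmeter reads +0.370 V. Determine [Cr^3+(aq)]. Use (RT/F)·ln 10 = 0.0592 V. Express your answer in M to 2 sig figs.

Cd²⁺/Cd is the cathode (higher E°); E°cell = −0.40 − (−0.74) = +0.34 V with n = 6.
Since E = E° − (0.0592/n)·log Q, log Q = n(E° − E)/0.0592 = −3.041.
Balancing electrons gives 3 Cd^2+(aq) + 2 Cr(s) → 3 Cd(s) + 2 Cr^3+(aq); thus Q = [Cr^3+(aq)]^2 / [Cd^2+(aq)]^3.
Substituting the known concentrations and solving, log [Cr^3+(aq)] = −1.805 and [Cr^3+(aq)] = 0.016 M.

0.016 M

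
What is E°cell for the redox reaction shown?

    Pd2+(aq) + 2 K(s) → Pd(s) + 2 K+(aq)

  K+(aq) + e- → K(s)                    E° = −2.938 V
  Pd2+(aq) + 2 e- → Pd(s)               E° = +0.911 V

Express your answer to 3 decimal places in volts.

+3.849 V

In the reaction as written, Pd2+(aq) is reduced (cathode) and K+(aq) is produced by oxidation at the anode.
E°cell = E°(cathode) − E°(anode) = +0.911 − (−2.938) = +3.849 V.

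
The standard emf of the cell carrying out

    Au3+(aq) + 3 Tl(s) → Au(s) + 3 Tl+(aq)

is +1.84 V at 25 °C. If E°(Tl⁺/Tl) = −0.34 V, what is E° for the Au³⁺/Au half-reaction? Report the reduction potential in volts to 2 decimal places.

In the reaction as written the Au³⁺/Au couple is reduced (cathode) and Tl⁺/Tl is oxidized (anode), so E°cell = E°(Au³⁺/Au) − E°(Tl⁺/Tl).
E°(Au³⁺/Au) = E°cell + E°(anode) = +1.84 + (−0.34) = +1.50 V.

+1.50 V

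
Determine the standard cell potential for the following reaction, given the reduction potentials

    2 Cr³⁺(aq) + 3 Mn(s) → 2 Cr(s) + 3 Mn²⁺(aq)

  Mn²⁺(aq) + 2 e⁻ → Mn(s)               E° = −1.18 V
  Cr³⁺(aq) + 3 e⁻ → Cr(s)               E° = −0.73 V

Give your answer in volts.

+0.45 V

Cr³⁺(aq) gains electrons, so the Cr³⁺/Cr couple is the cathode; the Mn²⁺/Mn couple is the anode.
E°cell = E°(cathode) − E°(anode) = −0.73 − (−1.18) = +0.45 V.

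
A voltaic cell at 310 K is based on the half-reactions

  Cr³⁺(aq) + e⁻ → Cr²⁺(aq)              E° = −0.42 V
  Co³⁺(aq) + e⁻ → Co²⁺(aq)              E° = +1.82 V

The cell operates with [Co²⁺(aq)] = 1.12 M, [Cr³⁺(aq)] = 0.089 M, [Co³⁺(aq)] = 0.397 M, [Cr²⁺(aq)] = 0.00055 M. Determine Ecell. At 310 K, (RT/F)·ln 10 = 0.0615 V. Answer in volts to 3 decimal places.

The Co³⁺/Co²⁺ couple has the more positive E°, so it is the cathode; Cr³⁺/Cr²⁺ is the anode.
E°cell = +1.82 − (−0.42) = +2.24 V, with n = 1 electron transferred.
The balanced reaction is Co³⁺(aq) + Cr²⁺(aq) → Co²⁺(aq) + Cr³⁺(aq), so Q = ([Co²⁺(aq)]·[Cr³⁺(aq)]) / ([Co³⁺(aq)]·[Cr²⁺(aq)]) = 457 and log Q = 2.659.
Applying E = E° − (RT ln10/nF)·log Q gives +2.24 − (0.0615/1)(2.659) = +2.076 V.

+2.076 V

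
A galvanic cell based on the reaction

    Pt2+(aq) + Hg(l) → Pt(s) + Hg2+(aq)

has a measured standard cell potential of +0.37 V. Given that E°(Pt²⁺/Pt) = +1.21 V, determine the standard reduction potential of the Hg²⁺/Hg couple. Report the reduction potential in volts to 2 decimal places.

+0.84 V

In the reaction as written the Pt²⁺/Pt couple is reduced (cathode) and Hg²⁺/Hg is oxidized (anode), so E°cell = E°(Pt²⁺/Pt) − E°(Hg²⁺/Hg).
E°(Hg²⁺/Hg) = E°(cathode) − E°cell = +1.21 − (+0.37) = +0.84 V.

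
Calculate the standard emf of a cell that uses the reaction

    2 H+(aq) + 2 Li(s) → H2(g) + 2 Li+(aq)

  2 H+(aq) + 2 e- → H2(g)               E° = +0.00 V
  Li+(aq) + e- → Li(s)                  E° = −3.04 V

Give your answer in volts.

H+(aq) gains electrons, so the 2H⁺/H₂ couple is the cathode; the Li⁺/Li couple is the anode.
E°cell = E°(cathode) − E°(anode) = +0.00 − (−3.04) = +3.04 V.

+3.04 V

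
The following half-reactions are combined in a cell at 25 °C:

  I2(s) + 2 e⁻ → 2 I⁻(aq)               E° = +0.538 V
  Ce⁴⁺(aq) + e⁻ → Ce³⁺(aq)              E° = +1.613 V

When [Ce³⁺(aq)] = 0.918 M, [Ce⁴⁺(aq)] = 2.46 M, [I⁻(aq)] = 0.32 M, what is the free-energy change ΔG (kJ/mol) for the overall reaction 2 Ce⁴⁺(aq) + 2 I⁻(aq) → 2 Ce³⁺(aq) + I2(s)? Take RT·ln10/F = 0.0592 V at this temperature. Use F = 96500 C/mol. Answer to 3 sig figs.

The standard cell potential is +1.613 − (+0.538) = +1.075 V, with n = 2 electrons in the balanced equation.
Here Q = [Ce³⁺(aq)]^2 / ([Ce⁴⁺(aq)]^2·[I⁻(aq)]^2) = 1.36 (log Q = 0.134), giving E = +1.075 − (0.0592/2)·(0.134) = +1.0710 V.
Then ΔG = −nFE = −2 × 96500 × +1.0710 J/mol = −207 kJ/mol.

−207 kJ/mol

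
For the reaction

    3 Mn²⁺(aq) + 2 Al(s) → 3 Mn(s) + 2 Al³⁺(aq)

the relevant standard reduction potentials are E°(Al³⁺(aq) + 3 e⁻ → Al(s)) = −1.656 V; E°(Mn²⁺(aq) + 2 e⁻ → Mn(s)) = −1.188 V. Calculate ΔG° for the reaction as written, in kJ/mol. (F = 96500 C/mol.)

−271 kJ/mol

In the reaction as written Mn²⁺(aq) is reduced, so the Mn²⁺/Mn couple is the cathode and Al³⁺/Al is the anode.
E°cell = −1.188 − (−1.656) = +0.468 V; balancing electrons gives n = 6.
ΔG° = −nFE°cell = −(6)(96500)(+0.468) J/mol = −271 kJ/mol.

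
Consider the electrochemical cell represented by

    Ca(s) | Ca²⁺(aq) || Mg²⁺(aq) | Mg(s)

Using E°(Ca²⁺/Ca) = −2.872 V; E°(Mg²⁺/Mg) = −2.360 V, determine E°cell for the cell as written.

+0.512 V

By convention the left-hand electrode in cell notation is the anode (oxidation) and the right-hand electrode is the cathode (reduction).
E°cell = E°(right) − E°(left) = −2.360 − (−2.872) = +0.512 V.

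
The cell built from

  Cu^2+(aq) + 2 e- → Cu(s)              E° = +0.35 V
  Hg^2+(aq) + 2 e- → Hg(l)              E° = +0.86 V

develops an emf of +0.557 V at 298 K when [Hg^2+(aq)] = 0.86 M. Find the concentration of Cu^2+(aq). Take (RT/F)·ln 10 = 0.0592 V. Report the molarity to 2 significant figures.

Hg²⁺/Hg is the cathode (higher E°); E°cell = +0.86 − (+0.35) = +0.51 V with n = 2.
Since E = E° − (0.0592/n)·log Q, log Q = n(E° − E)/0.0592 = −1.588.
For Hg^2+(aq) + Cu(s) → Hg(l) + Cu^2+(aq), the reaction quotient is Q = [Cu^2+(aq)] / [Hg^2+(aq)].
Isolating [Cu^2+(aq)] in Q = 10^{−1.588} yields log [Cu^2+(aq)] = −1.654, i.e. 0.022 M.

0.022 M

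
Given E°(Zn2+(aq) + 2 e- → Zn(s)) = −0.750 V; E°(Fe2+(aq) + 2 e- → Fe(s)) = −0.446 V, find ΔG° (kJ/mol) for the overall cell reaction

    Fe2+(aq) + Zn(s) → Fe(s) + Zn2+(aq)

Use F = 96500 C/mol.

In the reaction as written Fe2+(aq) is reduced, so the Fe²⁺/Fe couple is the cathode and Zn²⁺/Zn is the anode.
E°cell = −0.446 − (−0.750) = +0.304 V; balancing electrons gives n = 2.
ΔG° = −nFE°cell = −(2)(96500)(+0.304) J/mol = −58.7 kJ/mol.

−58.7 kJ/mol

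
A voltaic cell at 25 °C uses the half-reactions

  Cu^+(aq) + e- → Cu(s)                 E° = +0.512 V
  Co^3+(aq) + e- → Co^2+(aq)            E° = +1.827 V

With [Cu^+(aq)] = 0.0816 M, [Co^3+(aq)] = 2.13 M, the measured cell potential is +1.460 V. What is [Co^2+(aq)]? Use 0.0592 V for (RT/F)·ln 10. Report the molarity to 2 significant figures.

Co³⁺/Co²⁺ is the cathode (higher E°); E°cell = +1.827 − (+0.512) = +1.315 V with n = 1.
Rearranging E = E° − (0.0592/n)·log Q gives log Q = 1(+1.315 − (+1.460))/0.0592 = −2.449.
The balanced reaction is Co^3+(aq) + Cu(s) → Co^2+(aq) + Cu^+(aq), so Q = ([Co^2+(aq)]·[Cu^+(aq)]) / [Co^3+(aq)].
Isolating [Co^2+(aq)] in Q = 10^{−2.449} yields log [Co^2+(aq)] = −1.032, i.e. 0.093 M.

0.093 M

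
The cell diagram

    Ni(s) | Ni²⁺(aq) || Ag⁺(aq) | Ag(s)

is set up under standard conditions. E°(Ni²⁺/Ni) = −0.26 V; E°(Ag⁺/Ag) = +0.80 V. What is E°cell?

+1.06 V

By convention the left-hand electrode in cell notation is the anode (oxidation) and the right-hand electrode is the cathode (reduction).
E°cell = E°(right) − E°(left) = +0.80 − (−0.26) = +1.06 V.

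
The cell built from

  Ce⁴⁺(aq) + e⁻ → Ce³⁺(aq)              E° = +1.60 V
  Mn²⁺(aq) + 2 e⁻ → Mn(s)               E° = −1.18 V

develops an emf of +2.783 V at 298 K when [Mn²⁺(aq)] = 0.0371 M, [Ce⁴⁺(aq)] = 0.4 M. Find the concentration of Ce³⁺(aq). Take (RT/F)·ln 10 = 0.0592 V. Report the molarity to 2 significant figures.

Ce⁴⁺/Ce³⁺ is the cathode (higher E°); E°cell = +1.60 − (−1.18) = +2.78 V with n = 2.
Since E = E° − (0.0592/n)·log Q, log Q = n(E° − E)/0.0592 = −0.101.
The balanced reaction is 2 Ce⁴⁺(aq) + Mn(s) → 2 Ce³⁺(aq) + Mn²⁺(aq), so Q = ([Ce³⁺(aq)]^2·[Mn²⁺(aq)]) / [Ce⁴⁺(aq)]^2.
Solving for the unknown gives log [Ce³⁺(aq)] = 0.267, so [Ce³⁺(aq)] ≈ 1.8 M.

1.8 M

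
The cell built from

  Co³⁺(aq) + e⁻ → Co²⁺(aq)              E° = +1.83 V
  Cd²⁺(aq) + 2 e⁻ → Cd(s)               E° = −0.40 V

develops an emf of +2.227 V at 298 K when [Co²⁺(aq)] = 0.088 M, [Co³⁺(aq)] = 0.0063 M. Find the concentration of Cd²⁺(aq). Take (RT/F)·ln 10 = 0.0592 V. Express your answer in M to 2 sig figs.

0.0065 M

The Co³⁺/Co²⁺ couple has the larger reduction potential, so it is the cathode: E°cell = +1.83 − (−0.40) = +2.23 V and n = 2.
Rearranging E = E° − (0.0592/n)·log Q gives log Q = 2(+2.23 − (+2.227))/0.0592 = 0.101.
The balanced reaction is 2 Co³⁺(aq) + Cd(s) → 2 Co²⁺(aq) + Cd²⁺(aq), so Q = ([Co²⁺(aq)]^2·[Cd²⁺(aq)]) / [Co³⁺(aq)]^2.
Solving for the unknown gives log [Cd²⁺(aq)] = −2.189, so [Cd²⁺(aq)] ≈ 0.0065 M.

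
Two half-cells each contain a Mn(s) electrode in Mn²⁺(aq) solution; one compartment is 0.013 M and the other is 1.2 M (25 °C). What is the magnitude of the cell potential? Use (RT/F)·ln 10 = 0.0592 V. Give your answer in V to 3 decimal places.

For a concentration cell E°cell = 0, since both electrodes use the same couple.
The compartment with the higher Mn²⁺(aq) concentration (1.2 M) acts as the cathode; ions are reduced there and produced at the dilute (0.013 M) anode.
With n = 2, Ecell = −(0.0592/2)·log([dilute]/[conc]) = −(0.0592/2)·log(0.013/1.2) = +0.058 V.

0.058 V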